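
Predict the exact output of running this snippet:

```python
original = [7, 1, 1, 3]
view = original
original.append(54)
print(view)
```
[7, 1, 1, 3, 54]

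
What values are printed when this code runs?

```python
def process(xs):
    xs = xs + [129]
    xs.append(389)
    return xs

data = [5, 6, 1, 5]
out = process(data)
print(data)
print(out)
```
[5, 6, 1, 5]
[5, 6, 1, 5, 129, 389]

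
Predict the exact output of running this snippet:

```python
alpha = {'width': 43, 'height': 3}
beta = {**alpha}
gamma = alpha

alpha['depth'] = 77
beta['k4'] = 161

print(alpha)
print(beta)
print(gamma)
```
{'width': 43, 'height': 3, 'depth': 77}
{'width': 43, 'height': 3, 'k4': 161}
{'width': 43, 'height': 3, 'depth': 77}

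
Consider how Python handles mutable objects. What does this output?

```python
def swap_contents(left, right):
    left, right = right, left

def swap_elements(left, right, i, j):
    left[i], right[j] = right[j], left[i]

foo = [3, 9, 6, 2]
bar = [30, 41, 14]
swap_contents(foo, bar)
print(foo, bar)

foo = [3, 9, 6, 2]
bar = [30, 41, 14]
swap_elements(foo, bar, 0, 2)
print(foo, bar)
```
[3, 9, 6, 2] [30, 41, 14]
[14, 9, 6, 2] [30, 41, 3]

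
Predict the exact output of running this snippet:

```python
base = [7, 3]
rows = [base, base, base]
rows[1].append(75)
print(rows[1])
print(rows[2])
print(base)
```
[7, 3, 75]
[7, 3, 75]
[7, 3, 75]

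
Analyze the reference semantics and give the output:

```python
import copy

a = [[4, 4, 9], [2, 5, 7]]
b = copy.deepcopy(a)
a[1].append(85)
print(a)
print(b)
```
[[4, 4, 9], [2, 5, 7, 85]]
[[4, 4, 9], [2, 5, 7]]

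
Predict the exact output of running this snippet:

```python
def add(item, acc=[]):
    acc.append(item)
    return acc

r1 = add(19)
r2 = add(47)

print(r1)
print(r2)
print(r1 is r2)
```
[19, 47]
[19, 47]
True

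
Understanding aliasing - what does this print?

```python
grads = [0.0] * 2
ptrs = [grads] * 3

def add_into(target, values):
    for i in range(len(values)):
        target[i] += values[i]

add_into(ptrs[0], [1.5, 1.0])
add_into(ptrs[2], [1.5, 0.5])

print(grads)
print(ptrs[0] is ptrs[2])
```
[3.0, 1.5]
True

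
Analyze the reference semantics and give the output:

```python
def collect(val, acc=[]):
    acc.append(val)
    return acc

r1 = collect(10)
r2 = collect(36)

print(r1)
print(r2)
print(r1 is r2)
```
[10, 36]
[10, 36]
True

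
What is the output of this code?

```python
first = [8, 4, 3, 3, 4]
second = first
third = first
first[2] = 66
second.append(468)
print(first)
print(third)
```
[8, 4, 66, 3, 4, 468]
[8, 4, 66, 3, 4, 468]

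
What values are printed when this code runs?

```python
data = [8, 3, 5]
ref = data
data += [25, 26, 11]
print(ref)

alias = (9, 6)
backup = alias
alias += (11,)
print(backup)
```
[8, 3, 5, 25, 26, 11]
(9, 6)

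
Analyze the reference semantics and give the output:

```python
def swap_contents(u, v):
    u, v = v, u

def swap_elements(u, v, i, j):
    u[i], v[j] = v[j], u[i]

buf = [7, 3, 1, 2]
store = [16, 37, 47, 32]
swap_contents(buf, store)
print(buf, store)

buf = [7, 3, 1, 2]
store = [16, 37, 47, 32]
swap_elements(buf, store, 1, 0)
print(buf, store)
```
[7, 3, 1, 2] [16, 37, 47, 32]
[7, 16, 1, 2] [3, 37, 47, 32]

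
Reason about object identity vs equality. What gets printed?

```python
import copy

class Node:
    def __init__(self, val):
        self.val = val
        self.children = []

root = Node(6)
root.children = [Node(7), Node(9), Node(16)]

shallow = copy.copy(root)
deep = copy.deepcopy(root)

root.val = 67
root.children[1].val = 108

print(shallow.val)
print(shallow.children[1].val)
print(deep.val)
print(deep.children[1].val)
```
6
108
6
9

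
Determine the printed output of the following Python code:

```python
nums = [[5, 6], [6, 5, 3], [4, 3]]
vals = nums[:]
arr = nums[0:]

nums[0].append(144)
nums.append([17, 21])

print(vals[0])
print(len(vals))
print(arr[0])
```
[5, 6, 144]
3
[5, 6, 144]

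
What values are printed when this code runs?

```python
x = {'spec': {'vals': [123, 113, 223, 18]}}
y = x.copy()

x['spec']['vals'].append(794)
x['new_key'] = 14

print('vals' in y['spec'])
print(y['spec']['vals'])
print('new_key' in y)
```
True
[123, 113, 223, 18, 794]
False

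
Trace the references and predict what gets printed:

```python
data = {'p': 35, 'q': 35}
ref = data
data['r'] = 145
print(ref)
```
{'p': 35, 'q': 35, 'r': 145}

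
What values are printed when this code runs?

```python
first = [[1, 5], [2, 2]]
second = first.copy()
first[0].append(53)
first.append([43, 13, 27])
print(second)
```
[[1, 5, 53], [2, 2]]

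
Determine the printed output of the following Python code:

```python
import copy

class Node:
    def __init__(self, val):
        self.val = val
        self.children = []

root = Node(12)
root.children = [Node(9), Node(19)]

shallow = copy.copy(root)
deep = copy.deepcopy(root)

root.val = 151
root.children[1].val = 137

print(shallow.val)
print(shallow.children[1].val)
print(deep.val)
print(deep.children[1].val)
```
12
137
12
19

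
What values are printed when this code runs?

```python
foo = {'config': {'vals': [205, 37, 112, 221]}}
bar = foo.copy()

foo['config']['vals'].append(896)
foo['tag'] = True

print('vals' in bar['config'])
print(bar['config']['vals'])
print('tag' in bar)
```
True
[205, 37, 112, 221, 896]
False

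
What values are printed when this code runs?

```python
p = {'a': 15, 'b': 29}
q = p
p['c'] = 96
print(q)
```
{'a': 15, 'b': 29, 'c': 96}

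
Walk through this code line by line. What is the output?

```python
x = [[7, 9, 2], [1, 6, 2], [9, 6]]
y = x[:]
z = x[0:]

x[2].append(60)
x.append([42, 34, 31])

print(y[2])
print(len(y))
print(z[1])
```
[9, 6, 60]
3
[1, 6, 2]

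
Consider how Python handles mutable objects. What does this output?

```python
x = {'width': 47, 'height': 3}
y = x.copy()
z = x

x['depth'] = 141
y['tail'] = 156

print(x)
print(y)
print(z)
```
{'width': 47, 'height': 3, 'depth': 141}
{'width': 47, 'height': 3, 'tail': 156}
{'width': 47, 'height': 3, 'depth': 141}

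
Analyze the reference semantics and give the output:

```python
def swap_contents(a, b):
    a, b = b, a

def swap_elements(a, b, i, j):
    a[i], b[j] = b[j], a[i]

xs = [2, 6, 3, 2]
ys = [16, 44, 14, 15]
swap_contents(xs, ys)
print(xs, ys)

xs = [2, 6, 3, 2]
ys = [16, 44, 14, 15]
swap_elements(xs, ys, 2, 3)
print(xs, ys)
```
[2, 6, 3, 2] [16, 44, 14, 15]
[2, 6, 15, 2] [16, 44, 14, 3]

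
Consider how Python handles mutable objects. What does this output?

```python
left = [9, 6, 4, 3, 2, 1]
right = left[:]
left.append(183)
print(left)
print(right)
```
[9, 6, 4, 3, 2, 1, 183]
[9, 6, 4, 3, 2, 1]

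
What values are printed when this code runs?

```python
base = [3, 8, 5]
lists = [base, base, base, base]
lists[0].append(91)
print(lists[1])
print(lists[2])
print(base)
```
[3, 8, 5, 91]
[3, 8, 5, 91]
[3, 8, 5, 91]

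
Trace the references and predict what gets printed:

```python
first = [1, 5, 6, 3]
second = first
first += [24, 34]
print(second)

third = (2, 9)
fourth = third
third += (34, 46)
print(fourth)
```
[1, 5, 6, 3, 24, 34]
(2, 9)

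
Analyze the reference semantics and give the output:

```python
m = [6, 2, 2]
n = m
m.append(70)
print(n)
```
[6, 2, 2, 70]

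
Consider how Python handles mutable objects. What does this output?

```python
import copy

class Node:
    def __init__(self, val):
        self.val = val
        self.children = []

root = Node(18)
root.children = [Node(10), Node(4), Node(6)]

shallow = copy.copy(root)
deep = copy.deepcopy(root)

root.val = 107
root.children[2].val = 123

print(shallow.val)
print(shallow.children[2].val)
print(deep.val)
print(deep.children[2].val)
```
18
123
18
6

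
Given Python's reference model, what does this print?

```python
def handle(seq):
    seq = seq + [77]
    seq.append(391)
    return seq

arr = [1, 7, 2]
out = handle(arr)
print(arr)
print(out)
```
[1, 7, 2]
[1, 7, 2, 77, 391]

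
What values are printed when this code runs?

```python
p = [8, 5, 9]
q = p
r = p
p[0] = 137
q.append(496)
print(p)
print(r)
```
[137, 5, 9, 496]
[137, 5, 9, 496]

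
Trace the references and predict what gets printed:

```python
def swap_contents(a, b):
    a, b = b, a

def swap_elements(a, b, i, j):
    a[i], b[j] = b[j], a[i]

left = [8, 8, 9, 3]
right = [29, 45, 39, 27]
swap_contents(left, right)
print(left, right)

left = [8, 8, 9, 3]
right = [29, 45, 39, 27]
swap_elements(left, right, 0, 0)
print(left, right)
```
[8, 8, 9, 3] [29, 45, 39, 27]
[29, 8, 9, 3] [8, 45, 39, 27]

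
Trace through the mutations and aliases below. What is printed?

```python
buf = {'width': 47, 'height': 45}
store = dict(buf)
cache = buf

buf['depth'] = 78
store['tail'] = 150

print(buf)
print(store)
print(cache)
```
{'width': 47, 'height': 45, 'depth': 78}
{'width': 47, 'height': 45, 'tail': 150}
{'width': 47, 'height': 45, 'depth': 78}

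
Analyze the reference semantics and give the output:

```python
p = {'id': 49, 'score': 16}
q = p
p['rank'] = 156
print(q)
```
{'id': 49, 'score': 16, 'rank': 156}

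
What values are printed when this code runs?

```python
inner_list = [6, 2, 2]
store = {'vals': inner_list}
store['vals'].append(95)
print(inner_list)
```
[6, 2, 2, 95]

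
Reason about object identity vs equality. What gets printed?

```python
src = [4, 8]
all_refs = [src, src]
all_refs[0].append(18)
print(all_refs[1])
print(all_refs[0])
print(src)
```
[4, 8, 18]
[4, 8, 18]
[4, 8, 18]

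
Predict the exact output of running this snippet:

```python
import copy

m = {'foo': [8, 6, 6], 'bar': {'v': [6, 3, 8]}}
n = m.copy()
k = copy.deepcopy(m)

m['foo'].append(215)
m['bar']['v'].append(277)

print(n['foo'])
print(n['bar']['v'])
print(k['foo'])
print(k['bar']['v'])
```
[8, 6, 6, 215]
[6, 3, 8, 277]
[8, 6, 6]
[6, 3, 8]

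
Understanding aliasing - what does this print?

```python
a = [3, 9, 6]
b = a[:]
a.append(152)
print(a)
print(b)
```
[3, 9, 6, 152]
[3, 9, 6]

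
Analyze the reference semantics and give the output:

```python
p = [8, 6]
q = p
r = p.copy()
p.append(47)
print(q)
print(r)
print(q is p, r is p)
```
[8, 6, 47]
[8, 6]
True False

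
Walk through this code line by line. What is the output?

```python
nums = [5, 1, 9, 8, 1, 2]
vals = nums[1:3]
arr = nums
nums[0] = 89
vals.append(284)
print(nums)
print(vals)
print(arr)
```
[89, 1, 9, 8, 1, 2]
[1, 9, 284]
[89, 1, 9, 8, 1, 2]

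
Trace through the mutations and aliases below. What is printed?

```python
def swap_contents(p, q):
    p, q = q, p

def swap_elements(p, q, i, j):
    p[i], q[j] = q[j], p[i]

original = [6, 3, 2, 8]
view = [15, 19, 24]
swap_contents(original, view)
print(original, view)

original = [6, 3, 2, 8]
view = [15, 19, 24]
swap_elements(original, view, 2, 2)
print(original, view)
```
[6, 3, 2, 8] [15, 19, 24]
[6, 3, 24, 8] [15, 19, 2]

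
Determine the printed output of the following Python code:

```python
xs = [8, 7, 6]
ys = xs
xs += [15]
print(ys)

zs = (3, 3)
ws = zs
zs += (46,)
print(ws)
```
[8, 7, 6, 15]
(3, 3)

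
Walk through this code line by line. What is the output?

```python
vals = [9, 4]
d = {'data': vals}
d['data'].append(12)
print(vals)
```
[9, 4, 12]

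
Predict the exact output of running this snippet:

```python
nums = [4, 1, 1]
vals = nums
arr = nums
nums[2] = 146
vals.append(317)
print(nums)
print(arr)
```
[4, 1, 146, 317]
[4, 1, 146, 317]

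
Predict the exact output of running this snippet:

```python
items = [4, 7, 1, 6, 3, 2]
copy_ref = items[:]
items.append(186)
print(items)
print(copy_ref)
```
[4, 7, 1, 6, 3, 2, 186]
[4, 7, 1, 6, 3, 2]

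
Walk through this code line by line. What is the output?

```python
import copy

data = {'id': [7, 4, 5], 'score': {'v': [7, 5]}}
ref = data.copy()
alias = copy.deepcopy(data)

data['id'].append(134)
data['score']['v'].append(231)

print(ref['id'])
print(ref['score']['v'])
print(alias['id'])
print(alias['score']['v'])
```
[7, 4, 5, 134]
[7, 5, 231]
[7, 4, 5]
[7, 5]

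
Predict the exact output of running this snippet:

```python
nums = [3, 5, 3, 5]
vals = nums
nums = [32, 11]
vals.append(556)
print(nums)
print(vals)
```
[32, 11]
[3, 5, 3, 5, 556]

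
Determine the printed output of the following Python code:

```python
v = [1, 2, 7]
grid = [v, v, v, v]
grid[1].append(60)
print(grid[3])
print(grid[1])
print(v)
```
[1, 2, 7, 60]
[1, 2, 7, 60]
[1, 2, 7, 60]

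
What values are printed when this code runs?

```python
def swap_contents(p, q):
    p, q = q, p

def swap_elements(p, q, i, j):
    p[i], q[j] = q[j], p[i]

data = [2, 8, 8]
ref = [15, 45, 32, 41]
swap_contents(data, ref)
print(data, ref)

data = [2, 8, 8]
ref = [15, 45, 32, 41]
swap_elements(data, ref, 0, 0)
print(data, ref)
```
[2, 8, 8] [15, 45, 32, 41]
[15, 8, 8] [2, 45, 32, 41]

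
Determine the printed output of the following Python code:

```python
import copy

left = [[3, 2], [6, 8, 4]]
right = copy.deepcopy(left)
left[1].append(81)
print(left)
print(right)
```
[[3, 2], [6, 8, 4, 81]]
[[3, 2], [6, 8, 4]]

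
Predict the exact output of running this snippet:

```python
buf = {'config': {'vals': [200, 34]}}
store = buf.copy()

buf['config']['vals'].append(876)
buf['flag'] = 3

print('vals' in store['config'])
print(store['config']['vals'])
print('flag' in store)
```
True
[200, 34, 876]
False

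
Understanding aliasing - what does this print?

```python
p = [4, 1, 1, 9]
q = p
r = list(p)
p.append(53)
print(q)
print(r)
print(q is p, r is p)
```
[4, 1, 1, 9, 53]
[4, 1, 1, 9]
True False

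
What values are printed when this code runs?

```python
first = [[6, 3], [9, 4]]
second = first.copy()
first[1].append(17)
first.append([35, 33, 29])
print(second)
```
[[6, 3], [9, 4, 17]]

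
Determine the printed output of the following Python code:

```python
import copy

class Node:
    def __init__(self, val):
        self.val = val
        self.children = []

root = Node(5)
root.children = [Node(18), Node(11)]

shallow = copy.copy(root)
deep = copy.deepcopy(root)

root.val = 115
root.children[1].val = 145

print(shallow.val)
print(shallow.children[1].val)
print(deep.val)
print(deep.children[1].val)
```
5
145
5
11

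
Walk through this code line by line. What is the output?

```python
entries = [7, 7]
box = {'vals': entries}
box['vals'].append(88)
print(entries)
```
[7, 7, 88]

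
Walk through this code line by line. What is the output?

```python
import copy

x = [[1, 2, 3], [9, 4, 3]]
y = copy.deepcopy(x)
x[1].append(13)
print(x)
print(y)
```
[[1, 2, 3], [9, 4, 3, 13]]
[[1, 2, 3], [9, 4, 3]]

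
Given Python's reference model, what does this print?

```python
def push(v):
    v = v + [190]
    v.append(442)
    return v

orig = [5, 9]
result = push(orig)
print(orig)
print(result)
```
[5, 9]
[5, 9, 190, 442]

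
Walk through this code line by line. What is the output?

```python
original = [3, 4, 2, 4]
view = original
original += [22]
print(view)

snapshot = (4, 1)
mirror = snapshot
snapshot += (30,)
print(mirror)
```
[3, 4, 2, 4, 22]
(4, 1)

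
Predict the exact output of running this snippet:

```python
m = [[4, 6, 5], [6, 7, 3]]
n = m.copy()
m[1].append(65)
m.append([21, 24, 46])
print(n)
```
[[4, 6, 5], [6, 7, 3, 65]]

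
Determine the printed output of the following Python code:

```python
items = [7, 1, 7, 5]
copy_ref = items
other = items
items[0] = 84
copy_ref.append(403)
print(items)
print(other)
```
[84, 1, 7, 5, 403]
[84, 1, 7, 5, 403]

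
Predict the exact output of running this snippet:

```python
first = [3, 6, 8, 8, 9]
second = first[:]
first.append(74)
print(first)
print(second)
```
[3, 6, 8, 8, 9, 74]
[3, 6, 8, 8, 9]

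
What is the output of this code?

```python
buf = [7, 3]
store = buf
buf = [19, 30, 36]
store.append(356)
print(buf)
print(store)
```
[19, 30, 36]
[7, 3, 356]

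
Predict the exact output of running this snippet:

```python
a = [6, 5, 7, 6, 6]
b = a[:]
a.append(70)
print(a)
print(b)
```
[6, 5, 7, 6, 6, 70]
[6, 5, 7, 6, 6]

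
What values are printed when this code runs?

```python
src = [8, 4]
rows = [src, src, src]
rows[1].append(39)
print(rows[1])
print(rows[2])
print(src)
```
[8, 4, 39]
[8, 4, 39]
[8, 4, 39]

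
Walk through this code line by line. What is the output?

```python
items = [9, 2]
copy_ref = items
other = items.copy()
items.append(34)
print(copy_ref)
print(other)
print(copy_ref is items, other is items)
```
[9, 2, 34]
[9, 2]
True False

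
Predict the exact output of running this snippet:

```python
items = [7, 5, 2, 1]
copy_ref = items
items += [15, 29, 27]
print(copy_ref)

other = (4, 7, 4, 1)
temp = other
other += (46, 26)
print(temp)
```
[7, 5, 2, 1, 15, 29, 27]
(4, 7, 4, 1)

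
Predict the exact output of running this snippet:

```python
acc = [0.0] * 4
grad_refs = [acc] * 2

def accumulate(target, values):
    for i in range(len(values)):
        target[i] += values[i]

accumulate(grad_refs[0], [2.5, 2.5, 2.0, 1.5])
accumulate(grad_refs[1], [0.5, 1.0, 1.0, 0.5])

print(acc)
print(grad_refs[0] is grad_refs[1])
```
[3.0, 3.5, 3.0, 2.0]
True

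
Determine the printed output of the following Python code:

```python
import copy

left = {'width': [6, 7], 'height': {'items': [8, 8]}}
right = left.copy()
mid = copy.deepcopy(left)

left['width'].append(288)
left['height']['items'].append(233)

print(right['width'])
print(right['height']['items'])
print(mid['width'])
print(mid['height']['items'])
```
[6, 7, 288]
[8, 8, 233]
[6, 7]
[8, 8]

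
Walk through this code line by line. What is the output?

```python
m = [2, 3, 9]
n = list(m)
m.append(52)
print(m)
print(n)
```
[2, 3, 9, 52]
[2, 3, 9]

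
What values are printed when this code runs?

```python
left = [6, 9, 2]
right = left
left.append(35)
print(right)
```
[6, 9, 2, 35]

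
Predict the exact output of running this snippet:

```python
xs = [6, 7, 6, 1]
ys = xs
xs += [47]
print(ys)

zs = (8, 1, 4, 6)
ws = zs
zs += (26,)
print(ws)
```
[6, 7, 6, 1, 47]
(8, 1, 4, 6)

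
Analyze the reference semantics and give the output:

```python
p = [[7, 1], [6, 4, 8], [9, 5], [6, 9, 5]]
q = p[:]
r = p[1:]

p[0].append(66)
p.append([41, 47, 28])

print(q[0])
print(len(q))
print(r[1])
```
[7, 1, 66]
4
[9, 5]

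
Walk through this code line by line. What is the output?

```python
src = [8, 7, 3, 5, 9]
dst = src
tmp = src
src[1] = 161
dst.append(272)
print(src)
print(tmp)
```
[8, 161, 3, 5, 9, 272]
[8, 161, 3, 5, 9, 272]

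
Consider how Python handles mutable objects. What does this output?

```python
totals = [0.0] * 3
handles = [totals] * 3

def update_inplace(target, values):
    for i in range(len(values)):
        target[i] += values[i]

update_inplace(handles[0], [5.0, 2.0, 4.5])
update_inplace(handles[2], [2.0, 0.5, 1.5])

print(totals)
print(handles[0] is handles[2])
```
[7.0, 2.5, 6.0]
True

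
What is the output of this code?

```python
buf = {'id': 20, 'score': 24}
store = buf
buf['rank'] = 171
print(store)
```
{'id': 20, 'score': 24, 'rank': 171}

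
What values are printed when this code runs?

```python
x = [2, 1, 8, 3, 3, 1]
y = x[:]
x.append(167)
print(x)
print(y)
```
[2, 1, 8, 3, 3, 1, 167]
[2, 1, 8, 3, 3, 1]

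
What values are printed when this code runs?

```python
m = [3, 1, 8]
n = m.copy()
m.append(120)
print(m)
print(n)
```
[3, 1, 8, 120]
[3, 1, 8]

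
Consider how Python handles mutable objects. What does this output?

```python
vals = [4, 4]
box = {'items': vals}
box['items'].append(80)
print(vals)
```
[4, 4, 80]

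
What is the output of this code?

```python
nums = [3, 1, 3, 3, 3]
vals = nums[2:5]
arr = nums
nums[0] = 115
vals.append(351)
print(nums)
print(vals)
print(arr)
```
[115, 1, 3, 3, 3]
[3, 3, 3, 351]
[115, 1, 3, 3, 3]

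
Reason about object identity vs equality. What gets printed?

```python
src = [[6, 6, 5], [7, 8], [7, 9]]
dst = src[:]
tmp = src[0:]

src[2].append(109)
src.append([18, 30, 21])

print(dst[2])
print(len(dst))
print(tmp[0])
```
[7, 9, 109]
3
[6, 6, 5]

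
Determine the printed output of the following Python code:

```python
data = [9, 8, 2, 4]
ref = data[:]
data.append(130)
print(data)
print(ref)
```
[9, 8, 2, 4, 130]
[9, 8, 2, 4]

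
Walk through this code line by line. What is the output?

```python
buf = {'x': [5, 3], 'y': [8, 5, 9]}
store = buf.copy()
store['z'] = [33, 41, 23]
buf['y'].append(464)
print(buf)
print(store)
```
{'x': [5, 3], 'y': [8, 5, 9, 464]}
{'x': [5, 3], 'y': [8, 5, 9, 464], 'z': [33, 41, 23]}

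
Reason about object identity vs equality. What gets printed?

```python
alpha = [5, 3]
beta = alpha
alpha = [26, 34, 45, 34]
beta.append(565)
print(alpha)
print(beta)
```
[26, 34, 45, 34]
[5, 3, 565]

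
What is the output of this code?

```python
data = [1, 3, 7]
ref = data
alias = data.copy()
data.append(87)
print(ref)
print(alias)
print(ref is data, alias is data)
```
[1, 3, 7, 87]
[1, 3, 7]
True False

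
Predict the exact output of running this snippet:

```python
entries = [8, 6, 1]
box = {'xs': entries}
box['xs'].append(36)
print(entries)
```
[8, 6, 1, 36]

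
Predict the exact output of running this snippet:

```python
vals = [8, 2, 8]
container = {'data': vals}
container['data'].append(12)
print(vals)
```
[8, 2, 8, 12]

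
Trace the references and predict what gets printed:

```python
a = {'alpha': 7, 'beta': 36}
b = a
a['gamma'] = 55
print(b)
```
{'alpha': 7, 'beta': 36, 'gamma': 55}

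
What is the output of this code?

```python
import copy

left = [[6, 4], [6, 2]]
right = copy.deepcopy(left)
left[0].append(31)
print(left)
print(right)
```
[[6, 4, 31], [6, 2]]
[[6, 4], [6, 2]]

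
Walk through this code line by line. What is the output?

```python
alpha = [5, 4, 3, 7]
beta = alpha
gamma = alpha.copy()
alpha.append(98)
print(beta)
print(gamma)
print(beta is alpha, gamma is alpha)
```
[5, 4, 3, 7, 98]
[5, 4, 3, 7]
True False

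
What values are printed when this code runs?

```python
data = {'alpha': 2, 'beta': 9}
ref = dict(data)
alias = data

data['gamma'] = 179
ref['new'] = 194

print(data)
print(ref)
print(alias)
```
{'alpha': 2, 'beta': 9, 'gamma': 179}
{'alpha': 2, 'beta': 9, 'new': 194}
{'alpha': 2, 'beta': 9, 'gamma': 179}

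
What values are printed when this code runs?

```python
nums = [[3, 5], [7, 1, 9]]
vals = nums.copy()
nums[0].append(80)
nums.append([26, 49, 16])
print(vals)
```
[[3, 5, 80], [7, 1, 9]]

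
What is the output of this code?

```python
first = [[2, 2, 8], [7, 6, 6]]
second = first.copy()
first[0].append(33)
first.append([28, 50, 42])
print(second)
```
[[2, 2, 8, 33], [7, 6, 6]]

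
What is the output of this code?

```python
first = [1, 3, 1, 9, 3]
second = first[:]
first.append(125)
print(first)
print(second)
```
[1, 3, 1, 9, 3, 125]
[1, 3, 1, 9, 3]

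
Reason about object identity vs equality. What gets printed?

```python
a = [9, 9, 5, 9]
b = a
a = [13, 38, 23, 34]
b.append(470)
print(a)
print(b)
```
[13, 38, 23, 34]
[9, 9, 5, 9, 470]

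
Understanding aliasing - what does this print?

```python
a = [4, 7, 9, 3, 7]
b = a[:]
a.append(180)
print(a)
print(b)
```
[4, 7, 9, 3, 7, 180]
[4, 7, 9, 3, 7]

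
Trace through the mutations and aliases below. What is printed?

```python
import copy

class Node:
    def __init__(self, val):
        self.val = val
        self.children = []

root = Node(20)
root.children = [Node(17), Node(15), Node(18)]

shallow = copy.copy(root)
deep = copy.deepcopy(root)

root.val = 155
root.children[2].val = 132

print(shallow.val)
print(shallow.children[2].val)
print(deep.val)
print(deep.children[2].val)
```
20
132
20
18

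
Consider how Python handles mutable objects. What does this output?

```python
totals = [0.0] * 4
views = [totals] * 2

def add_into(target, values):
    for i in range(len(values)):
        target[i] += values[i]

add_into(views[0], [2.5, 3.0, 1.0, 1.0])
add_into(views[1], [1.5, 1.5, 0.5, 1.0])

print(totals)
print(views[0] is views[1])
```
[4.0, 4.5, 1.5, 2.0]
True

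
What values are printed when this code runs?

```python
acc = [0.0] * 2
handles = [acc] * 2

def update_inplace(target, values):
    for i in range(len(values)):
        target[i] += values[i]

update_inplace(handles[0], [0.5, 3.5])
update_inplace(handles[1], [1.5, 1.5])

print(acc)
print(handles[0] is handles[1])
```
[2.0, 5.0]
True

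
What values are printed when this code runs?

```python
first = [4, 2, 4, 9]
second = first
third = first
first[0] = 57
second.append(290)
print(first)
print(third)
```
[57, 2, 4, 9, 290]
[57, 2, 4, 9, 290]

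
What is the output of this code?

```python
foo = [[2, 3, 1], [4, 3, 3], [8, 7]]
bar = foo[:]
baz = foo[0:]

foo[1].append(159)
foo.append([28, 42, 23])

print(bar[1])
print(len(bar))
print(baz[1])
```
[4, 3, 3, 159]
3
[4, 3, 3, 159]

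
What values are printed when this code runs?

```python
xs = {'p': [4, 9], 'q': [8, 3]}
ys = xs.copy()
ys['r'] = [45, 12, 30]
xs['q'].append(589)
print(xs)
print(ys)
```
{'p': [4, 9], 'q': [8, 3, 589]}
{'p': [4, 9], 'q': [8, 3, 589], 'r': [45, 12, 30]}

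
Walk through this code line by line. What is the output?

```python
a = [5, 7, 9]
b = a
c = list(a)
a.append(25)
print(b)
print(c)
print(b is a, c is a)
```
[5, 7, 9, 25]
[5, 7, 9]
True False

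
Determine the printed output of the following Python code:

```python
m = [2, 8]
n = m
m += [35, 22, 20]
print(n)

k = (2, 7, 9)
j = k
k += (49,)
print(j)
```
[2, 8, 35, 22, 20]
(2, 7, 9)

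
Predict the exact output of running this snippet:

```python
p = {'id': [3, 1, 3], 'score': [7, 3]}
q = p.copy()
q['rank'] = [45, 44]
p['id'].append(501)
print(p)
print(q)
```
{'id': [3, 1, 3, 501], 'score': [7, 3]}
{'id': [3, 1, 3, 501], 'score': [7, 3], 'rank': [45, 44]}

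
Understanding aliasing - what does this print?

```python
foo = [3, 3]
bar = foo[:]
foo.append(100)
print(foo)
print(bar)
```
[3, 3, 100]
[3, 3]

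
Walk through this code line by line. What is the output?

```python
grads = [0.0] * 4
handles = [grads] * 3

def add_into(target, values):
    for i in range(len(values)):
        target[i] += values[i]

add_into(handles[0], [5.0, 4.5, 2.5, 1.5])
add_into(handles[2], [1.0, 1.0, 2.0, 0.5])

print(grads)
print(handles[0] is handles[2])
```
[6.0, 5.5, 4.5, 2.0]
True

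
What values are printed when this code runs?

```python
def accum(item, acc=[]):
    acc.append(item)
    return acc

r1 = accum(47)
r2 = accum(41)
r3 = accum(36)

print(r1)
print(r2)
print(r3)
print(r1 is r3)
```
[47, 41, 36]
[47, 41, 36]
[47, 41, 36]
True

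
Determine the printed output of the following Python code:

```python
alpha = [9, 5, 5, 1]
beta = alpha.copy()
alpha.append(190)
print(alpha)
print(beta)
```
[9, 5, 5, 1, 190]
[9, 5, 5, 1]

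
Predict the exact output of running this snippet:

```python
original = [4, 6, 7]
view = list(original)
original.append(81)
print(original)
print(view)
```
[4, 6, 7, 81]
[4, 6, 7]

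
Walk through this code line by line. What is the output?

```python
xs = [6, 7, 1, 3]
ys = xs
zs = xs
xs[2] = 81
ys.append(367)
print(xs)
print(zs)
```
[6, 7, 81, 3, 367]
[6, 7, 81, 3, 367]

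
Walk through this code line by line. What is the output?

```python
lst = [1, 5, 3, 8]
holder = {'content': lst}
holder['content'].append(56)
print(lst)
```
[1, 5, 3, 8, 56]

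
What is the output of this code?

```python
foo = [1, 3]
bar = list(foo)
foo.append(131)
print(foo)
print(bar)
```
[1, 3, 131]
[1, 3]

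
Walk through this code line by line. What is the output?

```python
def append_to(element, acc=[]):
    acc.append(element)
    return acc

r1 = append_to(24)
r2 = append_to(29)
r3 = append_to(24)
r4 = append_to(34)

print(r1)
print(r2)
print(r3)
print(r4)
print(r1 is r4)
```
[24, 29, 24, 34]
[24, 29, 24, 34]
[24, 29, 24, 34]
[24, 29, 24, 34]
True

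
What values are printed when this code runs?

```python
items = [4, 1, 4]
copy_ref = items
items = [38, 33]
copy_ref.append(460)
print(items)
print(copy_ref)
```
[38, 33]
[4, 1, 4, 460]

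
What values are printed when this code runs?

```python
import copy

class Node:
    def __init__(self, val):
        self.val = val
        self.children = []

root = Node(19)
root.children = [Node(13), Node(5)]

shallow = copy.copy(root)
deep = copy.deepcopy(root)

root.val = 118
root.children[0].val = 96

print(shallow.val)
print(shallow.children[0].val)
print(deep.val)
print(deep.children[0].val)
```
19
96
19
13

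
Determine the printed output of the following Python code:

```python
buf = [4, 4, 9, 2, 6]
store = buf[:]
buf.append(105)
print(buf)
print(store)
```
[4, 4, 9, 2, 6, 105]
[4, 4, 9, 2, 6]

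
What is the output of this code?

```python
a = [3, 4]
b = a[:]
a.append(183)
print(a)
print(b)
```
[3, 4, 183]
[3, 4]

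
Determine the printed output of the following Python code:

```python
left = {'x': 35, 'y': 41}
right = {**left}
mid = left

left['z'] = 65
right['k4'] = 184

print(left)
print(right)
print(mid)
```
{'x': 35, 'y': 41, 'z': 65}
{'x': 35, 'y': 41, 'k4': 184}
{'x': 35, 'y': 41, 'z': 65}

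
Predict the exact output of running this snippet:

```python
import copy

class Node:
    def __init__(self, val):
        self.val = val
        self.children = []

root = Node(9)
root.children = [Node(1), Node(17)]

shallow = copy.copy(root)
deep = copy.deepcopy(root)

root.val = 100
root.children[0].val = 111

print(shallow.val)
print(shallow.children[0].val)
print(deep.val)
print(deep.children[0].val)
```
9
111
9
1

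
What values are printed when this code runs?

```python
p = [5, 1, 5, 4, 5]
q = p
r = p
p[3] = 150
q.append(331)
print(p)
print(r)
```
[5, 1, 5, 150, 5, 331]
[5, 1, 5, 150, 5, 331]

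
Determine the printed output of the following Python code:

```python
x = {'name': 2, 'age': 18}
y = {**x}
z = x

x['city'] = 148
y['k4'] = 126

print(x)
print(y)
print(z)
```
{'name': 2, 'age': 18, 'city': 148}
{'name': 2, 'age': 18, 'k4': 126}
{'name': 2, 'age': 18, 'city': 148}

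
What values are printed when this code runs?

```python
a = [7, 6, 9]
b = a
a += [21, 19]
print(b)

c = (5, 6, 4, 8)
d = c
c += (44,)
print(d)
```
[7, 6, 9, 21, 19]
(5, 6, 4, 8)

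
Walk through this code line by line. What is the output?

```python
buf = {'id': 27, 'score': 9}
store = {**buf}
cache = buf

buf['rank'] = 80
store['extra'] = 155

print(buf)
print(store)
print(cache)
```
{'id': 27, 'score': 9, 'rank': 80}
{'id': 27, 'score': 9, 'extra': 155}
{'id': 27, 'score': 9, 'rank': 80}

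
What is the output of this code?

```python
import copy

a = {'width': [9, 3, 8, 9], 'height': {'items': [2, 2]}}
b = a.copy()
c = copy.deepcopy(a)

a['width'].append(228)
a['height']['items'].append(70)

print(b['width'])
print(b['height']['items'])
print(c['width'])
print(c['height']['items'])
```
[9, 3, 8, 9, 228]
[2, 2, 70]
[9, 3, 8, 9]
[2, 2]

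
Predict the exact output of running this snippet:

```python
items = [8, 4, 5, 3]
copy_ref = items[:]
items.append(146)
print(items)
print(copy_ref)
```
[8, 4, 5, 3, 146]
[8, 4, 5, 3]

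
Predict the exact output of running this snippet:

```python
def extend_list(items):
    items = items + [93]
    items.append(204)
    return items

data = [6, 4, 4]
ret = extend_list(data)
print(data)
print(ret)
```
[6, 4, 4]
[6, 4, 4, 93, 204]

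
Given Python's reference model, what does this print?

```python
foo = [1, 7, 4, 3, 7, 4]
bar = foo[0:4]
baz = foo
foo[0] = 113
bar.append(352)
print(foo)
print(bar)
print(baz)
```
[113, 7, 4, 3, 7, 4]
[1, 7, 4, 3, 352]
[113, 7, 4, 3, 7, 4]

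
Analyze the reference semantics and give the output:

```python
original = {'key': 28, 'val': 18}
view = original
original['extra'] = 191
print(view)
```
{'key': 28, 'val': 18, 'extra': 191}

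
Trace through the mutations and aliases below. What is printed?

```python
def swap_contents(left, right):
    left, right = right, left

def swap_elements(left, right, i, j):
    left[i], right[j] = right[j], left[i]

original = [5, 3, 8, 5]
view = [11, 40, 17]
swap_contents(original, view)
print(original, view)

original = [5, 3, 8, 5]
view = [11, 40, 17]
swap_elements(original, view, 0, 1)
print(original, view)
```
[5, 3, 8, 5] [11, 40, 17]
[40, 3, 8, 5] [11, 5, 17]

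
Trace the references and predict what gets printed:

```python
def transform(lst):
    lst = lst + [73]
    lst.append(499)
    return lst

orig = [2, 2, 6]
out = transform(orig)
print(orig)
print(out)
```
[2, 2, 6]
[2, 2, 6, 73, 499]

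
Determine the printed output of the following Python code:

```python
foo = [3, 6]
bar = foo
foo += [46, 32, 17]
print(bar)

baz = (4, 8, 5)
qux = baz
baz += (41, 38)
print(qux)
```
[3, 6, 46, 32, 17]
(4, 8, 5)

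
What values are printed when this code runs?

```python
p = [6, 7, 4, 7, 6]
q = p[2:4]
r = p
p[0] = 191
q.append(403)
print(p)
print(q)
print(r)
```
[191, 7, 4, 7, 6]
[4, 7, 403]
[191, 7, 4, 7, 6]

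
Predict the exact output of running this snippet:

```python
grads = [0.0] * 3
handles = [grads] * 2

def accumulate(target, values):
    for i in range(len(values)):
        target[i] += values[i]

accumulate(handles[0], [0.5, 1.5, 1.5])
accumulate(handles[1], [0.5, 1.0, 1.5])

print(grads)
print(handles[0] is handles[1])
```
[1.0, 2.5, 3.0]
True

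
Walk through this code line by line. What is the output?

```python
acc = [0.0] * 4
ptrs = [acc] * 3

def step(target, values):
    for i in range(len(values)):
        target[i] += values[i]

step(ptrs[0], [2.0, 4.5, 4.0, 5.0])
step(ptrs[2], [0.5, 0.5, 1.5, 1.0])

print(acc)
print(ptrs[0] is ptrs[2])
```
[2.5, 5.0, 5.5, 6.0]
True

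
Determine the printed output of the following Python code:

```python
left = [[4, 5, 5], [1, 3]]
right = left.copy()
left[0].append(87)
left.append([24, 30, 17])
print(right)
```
[[4, 5, 5, 87], [1, 3]]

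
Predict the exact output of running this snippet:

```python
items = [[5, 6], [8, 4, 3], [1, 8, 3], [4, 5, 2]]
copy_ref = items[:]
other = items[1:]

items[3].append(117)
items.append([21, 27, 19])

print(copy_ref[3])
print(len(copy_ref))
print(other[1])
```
[4, 5, 2, 117]
4
[1, 8, 3]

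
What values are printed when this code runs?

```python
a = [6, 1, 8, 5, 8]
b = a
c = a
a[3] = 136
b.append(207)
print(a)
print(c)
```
[6, 1, 8, 136, 8, 207]
[6, 1, 8, 136, 8, 207]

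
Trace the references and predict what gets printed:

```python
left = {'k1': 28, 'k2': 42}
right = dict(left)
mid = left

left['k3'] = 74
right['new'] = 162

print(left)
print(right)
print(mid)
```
{'k1': 28, 'k2': 42, 'k3': 74}
{'k1': 28, 'k2': 42, 'new': 162}
{'k1': 28, 'k2': 42, 'k3': 74}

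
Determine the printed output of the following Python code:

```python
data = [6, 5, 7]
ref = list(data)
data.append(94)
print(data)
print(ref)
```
[6, 5, 7, 94]
[6, 5, 7]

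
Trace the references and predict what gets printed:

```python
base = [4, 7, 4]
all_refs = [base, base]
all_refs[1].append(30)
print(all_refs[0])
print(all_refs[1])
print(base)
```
[4, 7, 4, 30]
[4, 7, 4, 30]
[4, 7, 4, 30]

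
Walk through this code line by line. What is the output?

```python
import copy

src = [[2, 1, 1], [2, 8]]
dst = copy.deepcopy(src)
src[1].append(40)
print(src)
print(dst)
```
[[2, 1, 1], [2, 8, 40]]
[[2, 1, 1], [2, 8]]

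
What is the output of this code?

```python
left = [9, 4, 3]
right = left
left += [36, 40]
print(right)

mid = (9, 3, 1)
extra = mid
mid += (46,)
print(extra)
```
[9, 4, 3, 36, 40]
(9, 3, 1)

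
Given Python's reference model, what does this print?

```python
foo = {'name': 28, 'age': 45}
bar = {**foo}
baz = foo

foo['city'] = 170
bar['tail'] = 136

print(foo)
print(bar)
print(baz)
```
{'name': 28, 'age': 45, 'city': 170}
{'name': 28, 'age': 45, 'tail': 136}
{'name': 28, 'age': 45, 'city': 170}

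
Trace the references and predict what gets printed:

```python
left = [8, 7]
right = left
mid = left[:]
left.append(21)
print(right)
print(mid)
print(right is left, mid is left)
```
[8, 7, 21]
[8, 7]
True False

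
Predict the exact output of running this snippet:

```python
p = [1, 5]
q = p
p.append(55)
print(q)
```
[1, 5, 55]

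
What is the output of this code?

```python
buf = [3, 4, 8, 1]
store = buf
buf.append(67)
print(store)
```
[3, 4, 8, 1, 67]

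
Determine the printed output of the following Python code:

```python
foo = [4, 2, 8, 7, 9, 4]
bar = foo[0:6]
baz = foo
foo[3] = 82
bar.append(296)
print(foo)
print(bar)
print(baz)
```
[4, 2, 8, 82, 9, 4]
[4, 2, 8, 7, 9, 4, 296]
[4, 2, 8, 82, 9, 4]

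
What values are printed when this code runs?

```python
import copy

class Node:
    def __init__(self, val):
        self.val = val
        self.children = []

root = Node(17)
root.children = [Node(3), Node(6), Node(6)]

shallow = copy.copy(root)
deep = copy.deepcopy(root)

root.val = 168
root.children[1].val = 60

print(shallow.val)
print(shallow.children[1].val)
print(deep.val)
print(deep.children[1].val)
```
17
60
17
6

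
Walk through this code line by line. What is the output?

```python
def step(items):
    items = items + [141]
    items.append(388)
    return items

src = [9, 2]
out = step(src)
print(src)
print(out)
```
[9, 2]
[9, 2, 141, 388]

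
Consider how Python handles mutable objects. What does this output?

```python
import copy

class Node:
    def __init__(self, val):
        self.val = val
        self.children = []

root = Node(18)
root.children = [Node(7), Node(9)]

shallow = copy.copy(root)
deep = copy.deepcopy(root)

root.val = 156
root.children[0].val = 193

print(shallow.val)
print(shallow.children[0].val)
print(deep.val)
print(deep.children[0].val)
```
18
193
18
7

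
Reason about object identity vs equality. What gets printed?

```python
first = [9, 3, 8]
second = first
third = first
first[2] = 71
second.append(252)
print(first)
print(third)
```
[9, 3, 71, 252]
[9, 3, 71, 252]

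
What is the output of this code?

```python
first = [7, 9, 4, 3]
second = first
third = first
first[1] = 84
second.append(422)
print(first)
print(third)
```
[7, 84, 4, 3, 422]
[7, 84, 4, 3, 422]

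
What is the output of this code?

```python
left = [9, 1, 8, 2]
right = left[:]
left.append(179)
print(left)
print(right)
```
[9, 1, 8, 2, 179]
[9, 1, 8, 2]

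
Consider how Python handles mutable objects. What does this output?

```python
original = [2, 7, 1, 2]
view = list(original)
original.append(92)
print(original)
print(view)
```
[2, 7, 1, 2, 92]
[2, 7, 1, 2]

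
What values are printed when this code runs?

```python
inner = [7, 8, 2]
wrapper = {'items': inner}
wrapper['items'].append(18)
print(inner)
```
[7, 8, 2, 18]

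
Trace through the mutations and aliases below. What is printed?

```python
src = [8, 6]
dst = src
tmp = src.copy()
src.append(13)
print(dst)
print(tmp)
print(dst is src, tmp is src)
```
[8, 6, 13]
[8, 6]
True False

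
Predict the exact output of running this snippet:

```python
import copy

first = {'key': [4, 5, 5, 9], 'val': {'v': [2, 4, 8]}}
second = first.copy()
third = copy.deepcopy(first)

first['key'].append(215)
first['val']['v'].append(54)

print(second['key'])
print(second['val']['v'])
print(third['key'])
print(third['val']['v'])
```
[4, 5, 5, 9, 215]
[2, 4, 8, 54]
[4, 5, 5, 9]
[2, 4, 8]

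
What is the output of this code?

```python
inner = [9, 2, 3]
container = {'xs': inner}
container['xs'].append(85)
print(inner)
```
[9, 2, 3, 85]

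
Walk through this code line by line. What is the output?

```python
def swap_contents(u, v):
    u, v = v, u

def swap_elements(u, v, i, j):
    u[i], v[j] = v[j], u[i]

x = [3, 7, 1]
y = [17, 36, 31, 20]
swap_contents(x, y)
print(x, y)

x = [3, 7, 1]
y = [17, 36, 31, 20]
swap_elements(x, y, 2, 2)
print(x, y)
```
[3, 7, 1] [17, 36, 31, 20]
[3, 7, 31] [17, 36, 1, 20]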